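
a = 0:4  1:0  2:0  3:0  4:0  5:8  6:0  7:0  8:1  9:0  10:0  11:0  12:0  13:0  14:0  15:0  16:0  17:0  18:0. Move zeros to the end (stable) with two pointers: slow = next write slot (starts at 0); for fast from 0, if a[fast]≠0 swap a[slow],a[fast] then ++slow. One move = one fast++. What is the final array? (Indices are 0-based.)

[4, 8, 1, 0, 0, 0, 0, 0, 0, 0, 0, 0, 0, 0, 0, 0, 0, 0, 0]

slow=0 fast=0: a[fast]=4≠0 swap→a[0]=4, slow++,fast++
slow=1 fast=1: a[fast]=0, fast++
slow=1 fast=2: a[fast]=0, fast++
slow=1 fast=3: a[fast]=0, fast++
slow=1 fast=4: a[fast]=0, fast++
slow=1 fast=5: a[fast]=8≠0 swap→a[1]=8, slow++,fast++
slow=2 fast=6: a[fast]=0, fast++
slow=2 fast=7: a[fast]=0, fast++
slow=2 fast=8: a[fast]=1≠0 swap→a[2]=1, slow++,fast++
slow=3 fast=9: a[fast]=0, fast++
slow=3 fast=10: a[fast]=0, fast++
slow=3 fast=11: a[fast]=0, fast++
slow=3 fast=12: a[fast]=0, fast++
slow=3 fast=13: a[fast]=0, fast++
slow=3 fast=14: a[fast]=0, fast++
slow=3 fast=15: a[fast]=0, fast++
slow=3 fast=16: a[fast]=0, fast++
slow=3 fast=17: a[fast]=0, fast++
slow=3 fast=18: a[fast]=0, fast++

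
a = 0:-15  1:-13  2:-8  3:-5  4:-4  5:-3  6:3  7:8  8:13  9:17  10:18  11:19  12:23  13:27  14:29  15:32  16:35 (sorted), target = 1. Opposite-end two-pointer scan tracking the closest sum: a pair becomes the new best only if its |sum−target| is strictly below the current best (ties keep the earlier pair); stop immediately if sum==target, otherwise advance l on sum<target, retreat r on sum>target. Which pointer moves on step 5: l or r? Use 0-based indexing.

r

l=0 r=16: -15+35=20 d=19 *, r--
l=0 r=15: -15+32=17 d=16 *, r--
l=0 r=14: -15+29=14 d=13 *, r--
l=0 r=13: -15+27=12 d=11 *, r--
l=0 r=12: -15+23=8 d=7 *, r--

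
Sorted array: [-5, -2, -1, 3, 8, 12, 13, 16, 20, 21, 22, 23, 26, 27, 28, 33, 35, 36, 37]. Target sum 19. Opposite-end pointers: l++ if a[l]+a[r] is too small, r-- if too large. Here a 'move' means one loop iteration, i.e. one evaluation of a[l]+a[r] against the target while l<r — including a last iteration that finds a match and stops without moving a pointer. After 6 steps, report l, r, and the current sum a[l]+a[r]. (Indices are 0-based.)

[0,18] -5+37=32 >19 → r--
[0,17] -5+36=31 >19 → r--
[0,16] -5+35=30 >19 → r--
[0,15] -5+33=28 >19 → r--
[0,14] -5+28=23 >19 → r--
[0,13] -5+27=22 >19 → r--

l=0, r=12, sum=21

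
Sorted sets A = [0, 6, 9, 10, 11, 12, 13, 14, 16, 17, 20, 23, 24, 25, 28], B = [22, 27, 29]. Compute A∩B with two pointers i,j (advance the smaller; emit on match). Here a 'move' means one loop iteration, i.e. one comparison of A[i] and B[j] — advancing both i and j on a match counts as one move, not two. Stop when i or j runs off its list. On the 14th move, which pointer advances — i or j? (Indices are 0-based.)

i=0 j=0: 0<22, i++
i=1 j=0: 6<22, i++
i=2 j=0: 9<22, i++
i=3 j=0: 10<22, i++
i=4 j=0: 11<22, i++
i=5 j=0: 12<22, i++
i=6 j=0: 13<22, i++
i=7 j=0: 14<22, i++
i=8 j=0: 16<22, i++
i=9 j=0: 17<22, i++
i=10 j=0: 20<22, i++
i=11 j=0: 23>22, j++
i=11 j=1: 23<27, i++
i=12 j=1: 24<27, i++

i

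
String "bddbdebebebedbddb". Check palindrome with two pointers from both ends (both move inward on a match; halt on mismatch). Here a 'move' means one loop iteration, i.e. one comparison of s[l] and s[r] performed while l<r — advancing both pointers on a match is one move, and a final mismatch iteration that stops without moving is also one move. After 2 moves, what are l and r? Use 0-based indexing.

l=2, r=14

l=0 r=16: 'b'=='b', l++,r--
l=1 r=15: 'd'=='d', l++,r--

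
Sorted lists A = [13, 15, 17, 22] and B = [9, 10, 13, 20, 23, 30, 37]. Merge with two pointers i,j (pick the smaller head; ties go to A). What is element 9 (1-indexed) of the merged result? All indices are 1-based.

merged[9] = 23

i=1 j=1: A[i]=13>B[j]=9 take 9, j++
i=1 j=2: A[i]=13>B[j]=10 take 10, j++
i=1 j=3: A[i]=13<=B[j]=13 take 13, i++
i=2 j=3: A[i]=15>B[j]=13 take 13, j++
i=2 j=4: A[i]=15<=B[j]=20 take 15, i++
i=3 j=4: A[i]=17<=B[j]=20 take 17, i++
i=4 j=4: A[i]=22>B[j]=20 take 20, j++
i=4 j=5: A[i]=22<=B[j]=23 take 22, i++
i=5 j=5: A done, take B[j]=23, j++
i=5 j=6: A done, take B[j]=30, j++
i=5 j=7: A done, take B[j]=37, j++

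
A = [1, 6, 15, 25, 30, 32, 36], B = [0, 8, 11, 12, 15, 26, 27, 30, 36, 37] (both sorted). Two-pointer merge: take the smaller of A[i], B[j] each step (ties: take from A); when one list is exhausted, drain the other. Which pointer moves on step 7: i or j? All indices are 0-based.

i

i=0 j=0: A[i]=1>B[j]=0 take 0, j++
i=0 j=1: A[i]=1<=B[j]=8 take 1, i++
i=1 j=1: A[i]=6<=B[j]=8 take 6, i++
i=2 j=1: A[i]=15>B[j]=8 take 8, j++
i=2 j=2: A[i]=15>B[j]=11 take 11, j++
i=2 j=3: A[i]=15>B[j]=12 take 12, j++
i=2 j=4: A[i]=15<=B[j]=15 take 15, i++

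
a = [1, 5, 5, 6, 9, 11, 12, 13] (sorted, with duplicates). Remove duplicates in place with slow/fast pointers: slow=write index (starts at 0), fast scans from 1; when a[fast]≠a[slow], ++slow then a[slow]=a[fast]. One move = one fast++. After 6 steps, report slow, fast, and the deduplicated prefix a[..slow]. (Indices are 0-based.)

(s=0,f=1) a[fast]=5≠a[slow]=1 write a[1]=5 → slow++,fast++
(s=1,f=2) a[fast]=5=a[slow] dup → fast++
(s=1,f=3) a[fast]=6≠a[slow]=5 write a[2]=6 → slow++,fast++
(s=2,f=4) a[fast]=9≠a[slow]=6 write a[3]=9 → slow++,fast++
(s=3,f=5) a[fast]=11≠a[slow]=9 write a[4]=11 → slow++,fast++
(s=4,f=6) a[fast]=12≠a[slow]=11 write a[5]=12 → slow++,fast++

slow=5, fast=7, prefix=[1, 5, 6, 9, 11, 12]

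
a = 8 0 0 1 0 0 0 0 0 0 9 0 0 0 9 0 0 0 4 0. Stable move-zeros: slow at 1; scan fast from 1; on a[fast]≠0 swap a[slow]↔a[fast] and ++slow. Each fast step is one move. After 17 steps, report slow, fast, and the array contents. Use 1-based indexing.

slow=1 fast=1: a[fast]=8≠0 swap→a[1]=8, slow++,fast++
slow=2 fast=2: a[fast]=0, fast++
slow=2 fast=3: a[fast]=0, fast++
slow=2 fast=4: a[fast]=1≠0 swap→a[2]=1, slow++,fast++
slow=3 fast=5: a[fast]=0, fast++
slow=3 fast=6: a[fast]=0, fast++
slow=3 fast=7: a[fast]=0, fast++
slow=3 fast=8: a[fast]=0, fast++
slow=3 fast=9: a[fast]=0, fast++
slow=3 fast=10: a[fast]=0, fast++
slow=3 fast=11: a[fast]=9≠0 swap→a[3]=9, slow++,fast++
slow=4 fast=12: a[fast]=0, fast++
slow=4 fast=13: a[fast]=0, fast++
slow=4 fast=14: a[fast]=0, fast++
slow=4 fast=15: a[fast]=9≠0 swap→a[4]=9, slow++,fast++
slow=5 fast=16: a[fast]=0, fast++
slow=5 fast=17: a[fast]=0, fast++

slow=5, fast=18, a=[8, 1, 9, 9, 0, 0, 0, 0, 0, 0, 0, 0, 0, 0, 0, 0, 0, 0, 4, 0]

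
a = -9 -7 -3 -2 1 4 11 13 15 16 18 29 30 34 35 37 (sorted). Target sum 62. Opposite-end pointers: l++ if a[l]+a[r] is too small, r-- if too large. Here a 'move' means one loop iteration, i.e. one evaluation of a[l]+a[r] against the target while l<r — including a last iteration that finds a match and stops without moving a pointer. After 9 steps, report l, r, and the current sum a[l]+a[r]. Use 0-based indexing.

l=0 r=15: -9+37=28 <62, l++
l=1 r=15: -7+37=30 <62, l++
l=2 r=15: -3+37=34 <62, l++
l=3 r=15: -2+37=35 <62, l++
l=4 r=15: 1+37=38 <62, l++
l=5 r=15: 4+37=41 <62, l++
l=6 r=15: 11+37=48 <62, l++
l=7 r=15: 13+37=50 <62, l++
l=8 r=15: 15+37=52 <62, l++

l=9, r=15, sum=53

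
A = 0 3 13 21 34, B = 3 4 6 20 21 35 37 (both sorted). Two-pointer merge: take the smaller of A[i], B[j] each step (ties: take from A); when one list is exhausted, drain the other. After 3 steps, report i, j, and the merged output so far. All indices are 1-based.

i=3, j=2, merged so far=[0, 3, 3]

i=1 j=1: A[i]=0<=B[j]=3 take 0, i++
i=2 j=1: A[i]=3<=B[j]=3 take 3, i++
i=3 j=1: A[i]=13>B[j]=3 take 3, j++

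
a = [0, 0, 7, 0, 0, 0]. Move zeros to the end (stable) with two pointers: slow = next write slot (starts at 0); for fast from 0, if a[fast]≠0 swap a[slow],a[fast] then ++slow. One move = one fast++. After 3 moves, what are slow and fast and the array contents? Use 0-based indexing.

slow=0 fast=0: a[fast]=0, fast++
slow=0 fast=1: a[fast]=0, fast++
slow=0 fast=2: a[fast]=7≠0 swap→a[0]=7, slow++,fast++

slow=1, fast=3, a=[7, 0, 0, 0, 0, 0]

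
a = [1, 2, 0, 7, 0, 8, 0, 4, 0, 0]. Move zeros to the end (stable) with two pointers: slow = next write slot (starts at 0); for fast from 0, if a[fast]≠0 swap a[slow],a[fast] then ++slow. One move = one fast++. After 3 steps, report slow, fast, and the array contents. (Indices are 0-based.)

(s=0,f=0) a[fast]=1≠0 swap→a[0]=1 → slow++,fast++
(s=1,f=1) a[fast]=2≠0 swap→a[1]=2 → slow++,fast++
(s=2,f=2) a[fast]=0 → fast++

slow=2, fast=3, a=[1, 2, 0, 7, 0, 8, 0, 4, 0, 0]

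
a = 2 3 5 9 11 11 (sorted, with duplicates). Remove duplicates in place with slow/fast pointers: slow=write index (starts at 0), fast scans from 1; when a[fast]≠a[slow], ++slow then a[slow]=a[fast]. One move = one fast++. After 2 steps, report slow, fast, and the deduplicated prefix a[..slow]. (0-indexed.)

slow=2, fast=3, prefix=[2, 3, 5]

slow=0 fast=1: a[fast]=3≠a[slow]=2 write a[1]=3, slow++,fast++
slow=1 fast=2: a[fast]=5≠a[slow]=3 write a[2]=5, slow++,fast++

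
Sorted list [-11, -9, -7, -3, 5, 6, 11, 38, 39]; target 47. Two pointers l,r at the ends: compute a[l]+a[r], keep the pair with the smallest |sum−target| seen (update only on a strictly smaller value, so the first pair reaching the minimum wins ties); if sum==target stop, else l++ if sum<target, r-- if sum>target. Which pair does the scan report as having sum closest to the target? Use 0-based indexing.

l=0 r=8: -11+39=28 d=19 *, l++
l=1 r=8: -9+39=30 d=17 *, l++
l=2 r=8: -7+39=32 d=15 *, l++
l=3 r=8: -3+39=36 d=11 *, l++
l=4 r=8: 5+39=44 d=3 *, l++
l=5 r=8: 6+39=45 d=2 *, l++
l=6 r=8: 11+39=50 d=3, r--
l=6 r=7: 11+38=49 d=2, r--

pair (6, 39) with sum 45 (|Δ|=2)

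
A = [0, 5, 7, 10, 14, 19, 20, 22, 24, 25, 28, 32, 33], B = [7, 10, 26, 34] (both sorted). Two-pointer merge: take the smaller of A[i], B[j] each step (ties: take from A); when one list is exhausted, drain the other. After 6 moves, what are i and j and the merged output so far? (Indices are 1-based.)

i=5, j=3, merged so far=[0, 5, 7, 7, 10, 10]

i=1 j=1: A[i]=0<=B[j]=7 take 0, i++
i=2 j=1: A[i]=5<=B[j]=7 take 5, i++
i=3 j=1: A[i]=7<=B[j]=7 take 7, i++
i=4 j=1: A[i]=10>B[j]=7 take 7, j++
i=4 j=2: A[i]=10<=B[j]=10 take 10, i++
i=5 j=2: A[i]=14>B[j]=10 take 10, j++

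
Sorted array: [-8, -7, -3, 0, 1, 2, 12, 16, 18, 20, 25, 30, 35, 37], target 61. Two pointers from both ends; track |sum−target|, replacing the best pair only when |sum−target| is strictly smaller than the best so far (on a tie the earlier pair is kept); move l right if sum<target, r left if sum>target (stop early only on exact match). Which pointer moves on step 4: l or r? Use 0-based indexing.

l

l=0 r=13: -8+37=29 d=32 *, l++
l=1 r=13: -7+37=30 d=31 *, l++
l=2 r=13: -3+37=34 d=27 *, l++
l=3 r=13: 0+37=37 d=24 *, l++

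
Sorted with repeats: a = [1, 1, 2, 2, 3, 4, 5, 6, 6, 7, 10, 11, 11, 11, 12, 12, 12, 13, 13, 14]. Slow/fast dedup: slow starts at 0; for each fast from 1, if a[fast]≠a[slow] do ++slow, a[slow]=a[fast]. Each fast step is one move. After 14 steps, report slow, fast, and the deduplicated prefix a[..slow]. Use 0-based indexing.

slow=0 fast=1: a[fast]=1=a[slow] dup, fast++
slow=0 fast=2: a[fast]=2≠a[slow]=1 write a[1]=2, slow++,fast++
slow=1 fast=3: a[fast]=2=a[slow] dup, fast++
slow=1 fast=4: a[fast]=3≠a[slow]=2 write a[2]=3, slow++,fast++
slow=2 fast=5: a[fast]=4≠a[slow]=3 write a[3]=4, slow++,fast++
slow=3 fast=6: a[fast]=5≠a[slow]=4 write a[4]=5, slow++,fast++
slow=4 fast=7: a[fast]=6≠a[slow]=5 write a[5]=6, slow++,fast++
slow=5 fast=8: a[fast]=6=a[slow] dup, fast++
slow=5 fast=9: a[fast]=7≠a[slow]=6 write a[6]=7, slow++,fast++
slow=6 fast=10: a[fast]=10≠a[slow]=7 write a[7]=10, slow++,fast++
slow=7 fast=11: a[fast]=11≠a[slow]=10 write a[8]=11, slow++,fast++
slow=8 fast=12: a[fast]=11=a[slow] dup, fast++
slow=8 fast=13: a[fast]=11=a[slow] dup, fast++
slow=8 fast=14: a[fast]=12≠a[slow]=11 write a[9]=12, slow++,fast++

slow=9, fast=15, prefix=[1, 2, 3, 4, 5, 6, 7, 10, 11, 12]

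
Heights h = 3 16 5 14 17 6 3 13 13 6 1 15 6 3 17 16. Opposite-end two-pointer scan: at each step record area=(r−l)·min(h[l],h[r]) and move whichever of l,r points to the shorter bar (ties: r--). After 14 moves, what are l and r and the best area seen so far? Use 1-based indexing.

l=5, r=6, best area=224

l=1 r=16: min(3,16)*15=45 best=45 *, l++
l=2 r=16: min(16,16)*14=224 best=224 *, r--
l=2 r=15: min(16,17)*13=208 best=224, l++
l=3 r=15: min(5,17)*12=60 best=224, l++
l=4 r=15: min(14,17)*11=154 best=224, l++
l=5 r=15: min(17,17)*10=170 best=224, r--
l=5 r=14: min(17,3)*9=27 best=224, r--
l=5 r=13: min(17,6)*8=48 best=224, r--
l=5 r=12: min(17,15)*7=105 best=224, r--
l=5 r=11: min(17,1)*6=6 best=224, r--
l=5 r=10: min(17,6)*5=30 best=224, r--
l=5 r=9: min(17,13)*4=52 best=224, r--
l=5 r=8: min(17,13)*3=39 best=224, r--
l=5 r=7: min(17,3)*2=6 best=224, r--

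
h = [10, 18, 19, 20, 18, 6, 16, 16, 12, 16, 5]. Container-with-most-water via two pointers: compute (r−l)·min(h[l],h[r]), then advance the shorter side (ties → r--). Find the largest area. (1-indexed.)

l=1 r=11: min(10,5)*10=50 best=50 *, r--
l=1 r=10: min(10,16)*9=90 best=90 *, l++
l=2 r=10: min(18,16)*8=128 best=128 *, r--
l=2 r=9: min(18,12)*7=84 best=128, r--
l=2 r=8: min(18,16)*6=96 best=128, r--
l=2 r=7: min(18,16)*5=80 best=128, r--
l=2 r=6: min(18,6)*4=24 best=128, r--
l=2 r=5: min(18,18)*3=54 best=128, r--
l=2 r=4: min(18,20)*2=36 best=128, l++
l=3 r=4: min(19,20)*1=19 best=128, l++

max area = 128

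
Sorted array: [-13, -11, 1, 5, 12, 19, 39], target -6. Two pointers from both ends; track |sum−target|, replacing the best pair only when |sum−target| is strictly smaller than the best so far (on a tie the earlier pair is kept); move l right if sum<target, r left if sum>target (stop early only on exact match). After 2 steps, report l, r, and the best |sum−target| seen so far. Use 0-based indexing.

l=0, r=4, best |Δ|=12

[0,6] -13+39=26 d=32 * → r--
[0,5] -13+19=6 d=12 * → r--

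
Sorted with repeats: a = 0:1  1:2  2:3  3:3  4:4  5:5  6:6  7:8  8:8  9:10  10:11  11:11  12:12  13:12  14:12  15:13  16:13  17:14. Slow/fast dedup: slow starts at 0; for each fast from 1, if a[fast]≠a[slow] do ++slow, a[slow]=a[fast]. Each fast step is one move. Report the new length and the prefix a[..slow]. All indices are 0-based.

length 12; prefix = [1, 2, 3, 4, 5, 6, 8, 10, 11, 12, 13, 14]

(s=0,f=1) a[fast]=2≠a[slow]=1 write a[1]=2 → slow++,fast++
(s=1,f=2) a[fast]=3≠a[slow]=2 write a[2]=3 → slow++,fast++
(s=2,f=3) a[fast]=3=a[slow] dup → fast++
(s=2,f=4) a[fast]=4≠a[slow]=3 write a[3]=4 → slow++,fast++
(s=3,f=5) a[fast]=5≠a[slow]=4 write a[4]=5 → slow++,fast++
(s=4,f=6) a[fast]=6≠a[slow]=5 write a[5]=6 → slow++,fast++
(s=5,f=7) a[fast]=8≠a[slow]=6 write a[6]=8 → slow++,fast++
(s=6,f=8) a[fast]=8=a[slow] dup → fast++
(s=6,f=9) a[fast]=10≠a[slow]=8 write a[7]=10 → slow++,fast++
(s=7,f=10) a[fast]=11≠a[slow]=10 write a[8]=11 → slow++,fast++
(s=8,f=11) a[fast]=11=a[slow] dup → fast++
(s=8,f=12) a[fast]=12≠a[slow]=11 write a[9]=12 → slow++,fast++
(s=9,f=13) a[fast]=12=a[slow] dup → fast++
(s=9,f=14) a[fast]=12=a[slow] dup → fast++
(s=9,f=15) a[fast]=13≠a[slow]=12 write a[10]=13 → slow++,fast++
(s=10,f=16) a[fast]=13=a[slow] dup → fast++
(s=10,f=17) a[fast]=14≠a[slow]=13 write a[11]=14 → slow++,fast++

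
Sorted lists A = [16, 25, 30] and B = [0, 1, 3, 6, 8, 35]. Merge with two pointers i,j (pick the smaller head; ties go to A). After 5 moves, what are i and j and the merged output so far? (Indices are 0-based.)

i=0 j=0: A[i]=16>B[j]=0 take 0, j++
i=0 j=1: A[i]=16>B[j]=1 take 1, j++
i=0 j=2: A[i]=16>B[j]=3 take 3, j++
i=0 j=3: A[i]=16>B[j]=6 take 6, j++
i=0 j=4: A[i]=16>B[j]=8 take 8, j++

i=0, j=5, merged so far=[0, 1, 3, 6, 8]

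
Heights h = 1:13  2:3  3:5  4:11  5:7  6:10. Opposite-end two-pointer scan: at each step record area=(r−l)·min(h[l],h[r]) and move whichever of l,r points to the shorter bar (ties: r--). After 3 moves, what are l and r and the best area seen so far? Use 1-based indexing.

l=1, r=3, best area=50

l=1 r=6: min(13,10)*5=50 best=50 *, r--
l=1 r=5: min(13,7)*4=28 best=50, r--
l=1 r=4: min(13,11)*3=33 best=50, r--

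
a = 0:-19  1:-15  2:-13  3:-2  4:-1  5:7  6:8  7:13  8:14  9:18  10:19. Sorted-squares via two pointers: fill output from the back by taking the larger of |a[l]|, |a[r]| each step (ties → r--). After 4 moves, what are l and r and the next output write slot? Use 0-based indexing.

l=0 r=10: |-19|<=|19| out[10]=361, r--
l=0 r=9: |-19|>|18| out[9]=361, l++
l=1 r=9: |-15|<=|18| out[8]=324, r--
l=1 r=8: |-15|>|14| out[7]=225, l++

l=2, r=8, next write slot=6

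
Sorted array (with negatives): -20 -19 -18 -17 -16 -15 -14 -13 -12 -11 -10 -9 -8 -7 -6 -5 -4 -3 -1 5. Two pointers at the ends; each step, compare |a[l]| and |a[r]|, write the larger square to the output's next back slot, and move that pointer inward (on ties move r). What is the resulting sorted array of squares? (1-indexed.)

[1, 9, 16, 25, 25, 36, 49, 64, 81, 100, 121, 144, 169, 196, 225, 256, 289, 324, 361, 400]

[1,20] |-20|>|5| out[20]=400 → l++
[2,20] |-19|>|5| out[19]=361 → l++
[3,20] |-18|>|5| out[18]=324 → l++
[4,20] |-17|>|5| out[17]=289 → l++
[5,20] |-16|>|5| out[16]=256 → l++
[6,20] |-15|>|5| out[15]=225 → l++
[7,20] |-14|>|5| out[14]=196 → l++
[8,20] |-13|>|5| out[13]=169 → l++
[9,20] |-12|>|5| out[12]=144 → l++
[10,20] |-11|>|5| out[11]=121 → l++
[11,20] |-10|>|5| out[10]=100 → l++
[12,20] |-9|>|5| out[9]=81 → l++
[13,20] |-8|>|5| out[8]=64 → l++
[14,20] |-7|>|5| out[7]=49 → l++
[15,20] |-6|>|5| out[6]=36 → l++
[16,20] |-5|<=|5| out[5]=25 → r--
[16,19] |-5|>|-1| out[4]=25 → l++
[17,19] |-4|>|-1| out[3]=16 → l++
[18,19] |-3|>|-1| out[2]=9 → l++
[19,19] |-1|<=|-1| out[1]=1 → r--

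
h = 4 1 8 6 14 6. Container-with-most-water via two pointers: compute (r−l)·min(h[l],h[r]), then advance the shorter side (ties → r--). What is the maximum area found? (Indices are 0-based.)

max area = 20

[0,5] min(4,6)*5=20 best=20 * → l++
[1,5] min(1,6)*4=4 best=20 → l++
[2,5] min(8,6)*3=18 best=20 → r--
[2,4] min(8,14)*2=16 best=20 → l++
[3,4] min(6,14)*1=6 best=20 → l++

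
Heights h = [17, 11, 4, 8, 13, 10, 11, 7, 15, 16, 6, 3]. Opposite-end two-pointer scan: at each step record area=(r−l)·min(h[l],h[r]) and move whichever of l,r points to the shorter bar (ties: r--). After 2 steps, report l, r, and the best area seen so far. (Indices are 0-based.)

l=0 r=11: min(17,3)*11=33 best=33 *, r--
l=0 r=10: min(17,6)*10=60 best=60 *, r--

l=0, r=9, best area=60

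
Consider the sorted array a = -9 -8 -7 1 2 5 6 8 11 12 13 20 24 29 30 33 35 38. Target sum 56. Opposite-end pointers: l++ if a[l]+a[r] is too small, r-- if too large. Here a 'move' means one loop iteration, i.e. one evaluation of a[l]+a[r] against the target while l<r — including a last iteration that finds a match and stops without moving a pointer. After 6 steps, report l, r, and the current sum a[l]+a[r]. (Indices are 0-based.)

l=6, r=17, sum=44

l=0 r=17: -9+38=29 <56, l++
l=1 r=17: -8+38=30 <56, l++
l=2 r=17: -7+38=31 <56, l++
l=3 r=17: 1+38=39 <56, l++
l=4 r=17: 2+38=40 <56, l++
l=5 r=17: 5+38=43 <56, l++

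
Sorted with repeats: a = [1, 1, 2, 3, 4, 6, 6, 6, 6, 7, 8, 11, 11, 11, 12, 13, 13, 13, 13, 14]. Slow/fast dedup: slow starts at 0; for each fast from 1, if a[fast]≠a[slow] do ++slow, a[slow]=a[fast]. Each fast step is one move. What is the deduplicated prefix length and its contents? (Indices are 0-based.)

(s=0,f=1) a[fast]=1=a[slow] dup → fast++
(s=0,f=2) a[fast]=2≠a[slow]=1 write a[1]=2 → slow++,fast++
(s=1,f=3) a[fast]=3≠a[slow]=2 write a[2]=3 → slow++,fast++
(s=2,f=4) a[fast]=4≠a[slow]=3 write a[3]=4 → slow++,fast++
(s=3,f=5) a[fast]=6≠a[slow]=4 write a[4]=6 → slow++,fast++
(s=4,f=6) a[fast]=6=a[slow] dup → fast++
(s=4,f=7) a[fast]=6=a[slow] dup → fast++
(s=4,f=8) a[fast]=6=a[slow] dup → fast++
(s=4,f=9) a[fast]=7≠a[slow]=6 write a[5]=7 → slow++,fast++
(s=5,f=10) a[fast]=8≠a[slow]=7 write a[6]=8 → slow++,fast++
(s=6,f=11) a[fast]=11≠a[slow]=8 write a[7]=11 → slow++,fast++
(s=7,f=12) a[fast]=11=a[slow] dup → fast++
(s=7,f=13) a[fast]=11=a[slow] dup → fast++
(s=7,f=14) a[fast]=12≠a[slow]=11 write a[8]=12 → slow++,fast++
(s=8,f=15) a[fast]=13≠a[slow]=12 write a[9]=13 → slow++,fast++
(s=9,f=16) a[fast]=13=a[slow] dup → fast++
(s=9,f=17) a[fast]=13=a[slow] dup → fast++
(s=9,f=18) a[fast]=13=a[slow] dup → fast++
(s=9,f=19) a[fast]=14≠a[slow]=13 write a[10]=14 → slow++,fast++

length 11; prefix = [1, 2, 3, 4, 6, 7, 8, 11, 12, 13, 14]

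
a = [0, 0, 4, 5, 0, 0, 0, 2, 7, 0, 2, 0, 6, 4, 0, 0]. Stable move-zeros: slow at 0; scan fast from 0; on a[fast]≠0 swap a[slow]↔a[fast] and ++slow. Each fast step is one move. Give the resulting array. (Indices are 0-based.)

(s=0,f=0) a[fast]=0 → fast++
(s=0,f=1) a[fast]=0 → fast++
(s=0,f=2) a[fast]=4≠0 swap→a[0]=4 → slow++,fast++
(s=1,f=3) a[fast]=5≠0 swap→a[1]=5 → slow++,fast++
(s=2,f=4) a[fast]=0 → fast++
(s=2,f=5) a[fast]=0 → fast++
(s=2,f=6) a[fast]=0 → fast++
(s=2,f=7) a[fast]=2≠0 swap→a[2]=2 → slow++,fast++
(s=3,f=8) a[fast]=7≠0 swap→a[3]=7 → slow++,fast++
(s=4,f=9) a[fast]=0 → fast++
(s=4,f=10) a[fast]=2≠0 swap→a[4]=2 → slow++,fast++
(s=5,f=11) a[fast]=0 → fast++
(s=5,f=12) a[fast]=6≠0 swap→a[5]=6 → slow++,fast++
(s=6,f=13) a[fast]=4≠0 swap→a[6]=4 → slow++,fast++
(s=7,f=14) a[fast]=0 → fast++
(s=7,f=15) a[fast]=0 → fast++

[4, 5, 2, 7, 2, 6, 4, 0, 0, 0, 0, 0, 0, 0, 0, 0]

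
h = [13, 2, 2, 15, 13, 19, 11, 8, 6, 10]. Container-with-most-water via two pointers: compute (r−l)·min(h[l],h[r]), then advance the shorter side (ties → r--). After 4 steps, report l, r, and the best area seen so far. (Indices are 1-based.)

l=1, r=6, best area=90

l=1 r=10: min(13,10)*9=90 best=90 *, r--
l=1 r=9: min(13,6)*8=48 best=90, r--
l=1 r=8: min(13,8)*7=56 best=90, r--
l=1 r=7: min(13,11)*6=66 best=90, r--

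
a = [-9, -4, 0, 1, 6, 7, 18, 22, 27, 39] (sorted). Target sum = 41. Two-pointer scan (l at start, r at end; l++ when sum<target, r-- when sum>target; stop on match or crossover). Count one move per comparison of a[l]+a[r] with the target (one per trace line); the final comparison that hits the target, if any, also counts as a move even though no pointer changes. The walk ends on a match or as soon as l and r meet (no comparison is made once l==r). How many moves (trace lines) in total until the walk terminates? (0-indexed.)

9 moves

[0,9] -9+39=30 <41 → l++
[1,9] -4+39=35 <41 → l++
[2,9] 0+39=39 <41 → l++
[3,9] 1+39=40 <41 → l++
[4,9] 6+39=45 >41 → r--
[4,8] 6+27=33 <41 → l++
[5,8] 7+27=34 <41 → l++
[6,8] 18+27=45 >41 → r--
[6,7] 18+22=40 <41 → l++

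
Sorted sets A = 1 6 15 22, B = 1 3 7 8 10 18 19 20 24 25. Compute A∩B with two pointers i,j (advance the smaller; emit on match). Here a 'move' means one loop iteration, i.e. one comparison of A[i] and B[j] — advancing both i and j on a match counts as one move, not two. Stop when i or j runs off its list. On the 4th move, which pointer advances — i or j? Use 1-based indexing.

j

[i=1,j=1] 1==1 emit → i++,j++
[i=2,j=2] 6>3 → j++
[i=2,j=3] 6<7 → i++
[i=3,j=3] 15>7 → j++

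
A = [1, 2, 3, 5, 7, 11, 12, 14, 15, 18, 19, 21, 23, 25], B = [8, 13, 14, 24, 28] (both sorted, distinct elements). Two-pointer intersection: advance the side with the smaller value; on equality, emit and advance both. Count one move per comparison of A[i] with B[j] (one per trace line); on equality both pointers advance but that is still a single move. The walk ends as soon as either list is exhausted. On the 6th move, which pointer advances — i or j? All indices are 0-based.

j

[i=0,j=0] 1<8 → i++
[i=1,j=0] 2<8 → i++
[i=2,j=0] 3<8 → i++
[i=3,j=0] 5<8 → i++
[i=4,j=0] 7<8 → i++
[i=5,j=0] 11>8 → j++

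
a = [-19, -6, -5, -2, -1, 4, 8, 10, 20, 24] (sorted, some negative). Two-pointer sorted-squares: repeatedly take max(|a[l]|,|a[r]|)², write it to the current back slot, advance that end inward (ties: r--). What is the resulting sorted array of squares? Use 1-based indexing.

[1, 4, 16, 25, 36, 64, 100, 361, 400, 576]

l=1 r=10: |-19|<=|24| out[10]=576, r--
l=1 r=9: |-19|<=|20| out[9]=400, r--
l=1 r=8: |-19|>|10| out[8]=361, l++
l=2 r=8: |-6|<=|10| out[7]=100, r--
l=2 r=7: |-6|<=|8| out[6]=64, r--
l=2 r=6: |-6|>|4| out[5]=36, l++
l=3 r=6: |-5|>|4| out[4]=25, l++
l=4 r=6: |-2|<=|4| out[3]=16, r--
l=4 r=5: |-2|>|-1| out[2]=4, l++
l=5 r=5: |-1|<=|-1| out[1]=1, r--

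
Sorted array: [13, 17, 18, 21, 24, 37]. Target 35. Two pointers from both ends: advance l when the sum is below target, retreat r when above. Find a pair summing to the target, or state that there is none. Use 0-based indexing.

(17, 18)

[0,5] 13+37=50 >35 → r--
[0,4] 13+24=37 >35 → r--
[0,3] 13+21=34 <35 → l++
[1,3] 17+21=38 >35 → r--
[1,2] 17+18=35 → found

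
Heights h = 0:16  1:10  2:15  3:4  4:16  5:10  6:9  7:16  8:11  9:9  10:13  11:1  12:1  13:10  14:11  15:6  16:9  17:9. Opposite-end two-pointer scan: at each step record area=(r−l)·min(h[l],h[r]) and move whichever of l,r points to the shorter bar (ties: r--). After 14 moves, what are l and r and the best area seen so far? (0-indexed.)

l=0, r=3, best area=154

l=0 r=17: min(16,9)*17=153 best=153 *, r--
l=0 r=16: min(16,9)*16=144 best=153, r--
l=0 r=15: min(16,6)*15=90 best=153, r--
l=0 r=14: min(16,11)*14=154 best=154 *, r--
l=0 r=13: min(16,10)*13=130 best=154, r--
l=0 r=12: min(16,1)*12=12 best=154, r--
l=0 r=11: min(16,1)*11=11 best=154, r--
l=0 r=10: min(16,13)*10=130 best=154, r--
l=0 r=9: min(16,9)*9=81 best=154, r--
l=0 r=8: min(16,11)*8=88 best=154, r--
l=0 r=7: min(16,16)*7=112 best=154, r--
l=0 r=6: min(16,9)*6=54 best=154, r--
l=0 r=5: min(16,10)*5=50 best=154, r--
l=0 r=4: min(16,16)*4=64 best=154, r--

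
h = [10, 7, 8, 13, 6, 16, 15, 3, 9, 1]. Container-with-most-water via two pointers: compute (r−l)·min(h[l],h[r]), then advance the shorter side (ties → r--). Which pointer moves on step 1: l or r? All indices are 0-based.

r

l=0 r=9: min(10,1)*9=9 best=9 *, r--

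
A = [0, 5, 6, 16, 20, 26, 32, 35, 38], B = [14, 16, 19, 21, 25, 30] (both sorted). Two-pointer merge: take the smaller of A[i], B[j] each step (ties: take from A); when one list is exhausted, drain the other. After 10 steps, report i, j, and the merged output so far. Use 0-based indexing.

i=5, j=5, merged so far=[0, 5, 6, 14, 16, 16, 19, 20, 21, 25]

i=0 j=0: A[i]=0<=B[j]=14 take 0, i++
i=1 j=0: A[i]=5<=B[j]=14 take 5, i++
i=2 j=0: A[i]=6<=B[j]=14 take 6, i++
i=3 j=0: A[i]=16>B[j]=14 take 14, j++
i=3 j=1: A[i]=16<=B[j]=16 take 16, i++
i=4 j=1: A[i]=20>B[j]=16 take 16, j++
i=4 j=2: A[i]=20>B[j]=19 take 19, j++
i=4 j=3: A[i]=20<=B[j]=21 take 20, i++
i=5 j=3: A[i]=26>B[j]=21 take 21, j++
i=5 j=4: A[i]=26>B[j]=25 take 25, j++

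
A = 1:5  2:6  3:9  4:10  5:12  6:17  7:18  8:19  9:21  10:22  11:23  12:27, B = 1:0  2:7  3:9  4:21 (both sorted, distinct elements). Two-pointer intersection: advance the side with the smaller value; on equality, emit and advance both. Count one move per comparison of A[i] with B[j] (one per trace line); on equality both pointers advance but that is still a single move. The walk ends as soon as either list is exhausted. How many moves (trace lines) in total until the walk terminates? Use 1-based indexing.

i=1 j=1: 5>0, j++
i=1 j=2: 5<7, i++
i=2 j=2: 6<7, i++
i=3 j=2: 9>7, j++
i=3 j=3: 9==9 emit, i++,j++
i=4 j=4: 10<21, i++
i=5 j=4: 12<21, i++
i=6 j=4: 17<21, i++
i=7 j=4: 18<21, i++
i=8 j=4: 19<21, i++
i=9 j=4: 21==21 emit, i++,j++

11 moves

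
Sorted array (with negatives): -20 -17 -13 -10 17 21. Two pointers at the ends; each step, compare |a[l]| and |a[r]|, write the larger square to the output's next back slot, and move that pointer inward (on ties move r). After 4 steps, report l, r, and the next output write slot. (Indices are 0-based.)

[0,5] |-20|<=|21| out[5]=441 → r--
[0,4] |-20|>|17| out[4]=400 → l++
[1,4] |-17|<=|17| out[3]=289 → r--
[1,3] |-17|>|-10| out[2]=289 → l++

l=2, r=3, next write slot=1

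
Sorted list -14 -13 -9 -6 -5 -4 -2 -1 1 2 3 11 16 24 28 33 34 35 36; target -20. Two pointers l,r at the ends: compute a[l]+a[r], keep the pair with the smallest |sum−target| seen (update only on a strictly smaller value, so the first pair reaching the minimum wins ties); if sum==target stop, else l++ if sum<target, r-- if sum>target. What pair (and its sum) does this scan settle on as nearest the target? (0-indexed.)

pair (-14, -6) with sum -20 (|Δ|=0)

[0,18] -14+36=22 d=42 * → r--
[0,17] -14+35=21 d=41 * → r--
[0,16] -14+34=20 d=40 * → r--
[0,15] -14+33=19 d=39 * → r--
[0,14] -14+28=14 d=34 * → r--
[0,13] -14+24=10 d=30 * → r--
[0,12] -14+16=2 d=22 * → r--
[0,11] -14+11=-3 d=17 * → r--
[0,10] -14+3=-11 d=9 * → r--
[0,9] -14+2=-12 d=8 * → r--
[0,8] -14+1=-13 d=7 * → r--
[0,7] -14+-1=-15 d=5 * → r--
[0,6] -14+-2=-16 d=4 * → r--
[0,5] -14+-4=-18 d=2 * → r--
[0,4] -14+-5=-19 d=1 * → r--
[0,3] -14+-6=-20 d=0 * → stop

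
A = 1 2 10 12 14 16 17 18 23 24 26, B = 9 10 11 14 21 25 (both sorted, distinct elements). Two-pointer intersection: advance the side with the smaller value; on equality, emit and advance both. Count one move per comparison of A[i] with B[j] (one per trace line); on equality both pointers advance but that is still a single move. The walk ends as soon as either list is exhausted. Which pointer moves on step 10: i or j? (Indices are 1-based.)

i=1 j=1: 1<9, i++
i=2 j=1: 2<9, i++
i=3 j=1: 10>9, j++
i=3 j=2: 10==10 emit, i++,j++
i=4 j=3: 12>11, j++
i=4 j=4: 12<14, i++
i=5 j=4: 14==14 emit, i++,j++
i=6 j=5: 16<21, i++
i=7 j=5: 17<21, i++
i=8 j=5: 18<21, i++

i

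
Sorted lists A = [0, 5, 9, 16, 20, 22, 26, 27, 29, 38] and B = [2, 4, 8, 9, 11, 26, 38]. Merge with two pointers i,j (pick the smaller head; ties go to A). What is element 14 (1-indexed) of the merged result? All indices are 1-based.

merged[14] = 27

i=1 j=1: A[i]=0<=B[j]=2 take 0, i++
i=2 j=1: A[i]=5>B[j]=2 take 2, j++
i=2 j=2: A[i]=5>B[j]=4 take 4, j++
i=2 j=3: A[i]=5<=B[j]=8 take 5, i++
i=3 j=3: A[i]=9>B[j]=8 take 8, j++
i=3 j=4: A[i]=9<=B[j]=9 take 9, i++
i=4 j=4: A[i]=16>B[j]=9 take 9, j++
i=4 j=5: A[i]=16>B[j]=11 take 11, j++
i=4 j=6: A[i]=16<=B[j]=26 take 16, i++
i=5 j=6: A[i]=20<=B[j]=26 take 20, i++
i=6 j=6: A[i]=22<=B[j]=26 take 22, i++
i=7 j=6: A[i]=26<=B[j]=26 take 26, i++
i=8 j=6: A[i]=27>B[j]=26 take 26, j++
i=8 j=7: A[i]=27<=B[j]=38 take 27, i++
i=9 j=7: A[i]=29<=B[j]=38 take 29, i++
i=10 j=7: A[i]=38<=B[j]=38 take 38, i++
i=11 j=7: A done, take B[j]=38, j++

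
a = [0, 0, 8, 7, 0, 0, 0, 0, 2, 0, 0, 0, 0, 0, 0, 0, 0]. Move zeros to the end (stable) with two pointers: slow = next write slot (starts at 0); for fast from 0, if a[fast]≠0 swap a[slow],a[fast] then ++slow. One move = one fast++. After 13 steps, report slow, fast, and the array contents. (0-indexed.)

(s=0,f=0) a[fast]=0 → fast++
(s=0,f=1) a[fast]=0 → fast++
(s=0,f=2) a[fast]=8≠0 swap→a[0]=8 → slow++,fast++
(s=1,f=3) a[fast]=7≠0 swap→a[1]=7 → slow++,fast++
(s=2,f=4) a[fast]=0 → fast++
(s=2,f=5) a[fast]=0 → fast++
(s=2,f=6) a[fast]=0 → fast++
(s=2,f=7) a[fast]=0 → fast++
(s=2,f=8) a[fast]=2≠0 swap→a[2]=2 → slow++,fast++
(s=3,f=9) a[fast]=0 → fast++
(s=3,f=10) a[fast]=0 → fast++
(s=3,f=11) a[fast]=0 → fast++
(s=3,f=12) a[fast]=0 → fast++

slow=3, fast=13, a=[8, 7, 2, 0, 0, 0, 0, 0, 0, 0, 0, 0, 0, 0, 0, 0, 0]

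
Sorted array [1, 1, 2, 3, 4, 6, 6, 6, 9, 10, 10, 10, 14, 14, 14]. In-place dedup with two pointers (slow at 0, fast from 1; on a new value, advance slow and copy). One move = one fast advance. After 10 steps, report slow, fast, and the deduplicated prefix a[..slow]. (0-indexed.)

(s=0,f=1) a[fast]=1=a[slow] dup → fast++
(s=0,f=2) a[fast]=2≠a[slow]=1 write a[1]=2 → slow++,fast++
(s=1,f=3) a[fast]=3≠a[slow]=2 write a[2]=3 → slow++,fast++
(s=2,f=4) a[fast]=4≠a[slow]=3 write a[3]=4 → slow++,fast++
(s=3,f=5) a[fast]=6≠a[slow]=4 write a[4]=6 → slow++,fast++
(s=4,f=6) a[fast]=6=a[slow] dup → fast++
(s=4,f=7) a[fast]=6=a[slow] dup → fast++
(s=4,f=8) a[fast]=9≠a[slow]=6 write a[5]=9 → slow++,fast++
(s=5,f=9) a[fast]=10≠a[slow]=9 write a[6]=10 → slow++,fast++
(s=6,f=10) a[fast]=10=a[slow] dup → fast++

slow=6, fast=11, prefix=[1, 2, 3, 4, 6, 9, 10]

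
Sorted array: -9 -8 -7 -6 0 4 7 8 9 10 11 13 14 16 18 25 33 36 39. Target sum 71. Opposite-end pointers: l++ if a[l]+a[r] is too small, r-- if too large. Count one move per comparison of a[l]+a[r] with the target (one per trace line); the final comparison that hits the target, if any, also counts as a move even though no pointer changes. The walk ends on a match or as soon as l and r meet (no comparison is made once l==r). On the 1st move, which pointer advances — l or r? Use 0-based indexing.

l

[0,18] -9+39=30 <71 → l++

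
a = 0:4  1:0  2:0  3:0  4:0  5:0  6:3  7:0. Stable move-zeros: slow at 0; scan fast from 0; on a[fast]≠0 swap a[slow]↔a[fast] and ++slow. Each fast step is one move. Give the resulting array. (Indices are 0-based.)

slow=0 fast=0: a[fast]=4≠0 swap→a[0]=4, slow++,fast++
slow=1 fast=1: a[fast]=0, fast++
slow=1 fast=2: a[fast]=0, fast++
slow=1 fast=3: a[fast]=0, fast++
slow=1 fast=4: a[fast]=0, fast++
slow=1 fast=5: a[fast]=0, fast++
slow=1 fast=6: a[fast]=3≠0 swap→a[1]=3, slow++,fast++
slow=2 fast=7: a[fast]=0, fast++

[4, 3, 0, 0, 0, 0, 0, 0]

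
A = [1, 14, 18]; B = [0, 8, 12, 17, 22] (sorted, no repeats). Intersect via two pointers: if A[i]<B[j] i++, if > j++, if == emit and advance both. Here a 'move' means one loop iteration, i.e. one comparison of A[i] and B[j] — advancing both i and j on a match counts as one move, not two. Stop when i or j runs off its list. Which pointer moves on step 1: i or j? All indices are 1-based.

j

[i=1,j=1] 1>0 → j++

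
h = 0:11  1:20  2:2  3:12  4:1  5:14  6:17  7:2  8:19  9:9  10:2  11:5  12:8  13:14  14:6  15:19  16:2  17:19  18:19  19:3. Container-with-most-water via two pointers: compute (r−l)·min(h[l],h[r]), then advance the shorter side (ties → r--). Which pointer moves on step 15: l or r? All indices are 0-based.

r

l=0 r=19: min(11,3)*19=57 best=57 *, r--
l=0 r=18: min(11,19)*18=198 best=198 *, l++
l=1 r=18: min(20,19)*17=323 best=323 *, r--
l=1 r=17: min(20,19)*16=304 best=323, r--
l=1 r=16: min(20,2)*15=30 best=323, r--
l=1 r=15: min(20,19)*14=266 best=323, r--
l=1 r=14: min(20,6)*13=78 best=323, r--
l=1 r=13: min(20,14)*12=168 best=323, r--
l=1 r=12: min(20,8)*11=88 best=323, r--
l=1 r=11: min(20,5)*10=50 best=323, r--
l=1 r=10: min(20,2)*9=18 best=323, r--
l=1 r=9: min(20,9)*8=72 best=323, r--
l=1 r=8: min(20,19)*7=133 best=323, r--
l=1 r=7: min(20,2)*6=12 best=323, r--
l=1 r=6: min(20,17)*5=85 best=323, r--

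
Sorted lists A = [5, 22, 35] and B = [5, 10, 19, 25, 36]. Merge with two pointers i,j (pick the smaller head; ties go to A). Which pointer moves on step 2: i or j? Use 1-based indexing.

j

[i=1,j=1] A[i]=5<=B[j]=5 take 5 → i++
[i=2,j=1] A[i]=22>B[j]=5 take 5 → j++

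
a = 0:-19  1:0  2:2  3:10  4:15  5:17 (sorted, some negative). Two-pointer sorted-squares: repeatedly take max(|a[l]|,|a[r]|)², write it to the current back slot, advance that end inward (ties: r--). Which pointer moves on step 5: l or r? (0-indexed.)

[0,5] |-19|>|17| out[5]=361 → l++
[1,5] |0|<=|17| out[4]=289 → r--
[1,4] |0|<=|15| out[3]=225 → r--
[1,3] |0|<=|10| out[2]=100 → r--
[1,2] |0|<=|2| out[1]=4 → r--

r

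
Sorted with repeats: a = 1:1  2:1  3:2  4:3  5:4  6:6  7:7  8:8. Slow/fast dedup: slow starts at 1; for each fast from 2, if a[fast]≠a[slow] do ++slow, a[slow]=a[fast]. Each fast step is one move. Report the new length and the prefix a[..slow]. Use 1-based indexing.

(s=1,f=2) a[fast]=1=a[slow] dup → fast++
(s=1,f=3) a[fast]=2≠a[slow]=1 write a[2]=2 → slow++,fast++
(s=2,f=4) a[fast]=3≠a[slow]=2 write a[3]=3 → slow++,fast++
(s=3,f=5) a[fast]=4≠a[slow]=3 write a[4]=4 → slow++,fast++
(s=4,f=6) a[fast]=6≠a[slow]=4 write a[5]=6 → slow++,fast++
(s=5,f=7) a[fast]=7≠a[slow]=6 write a[6]=7 → slow++,fast++
(s=6,f=8) a[fast]=8≠a[slow]=7 write a[7]=8 → slow++,fast++

length 7; prefix = [1, 2, 3, 4, 6, 7, 8]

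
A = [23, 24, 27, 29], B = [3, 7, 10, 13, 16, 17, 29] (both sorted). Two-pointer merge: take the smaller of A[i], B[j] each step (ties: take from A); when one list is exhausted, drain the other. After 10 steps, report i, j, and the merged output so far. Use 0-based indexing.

[i=0,j=0] A[i]=23>B[j]=3 take 3 → j++
[i=0,j=1] A[i]=23>B[j]=7 take 7 → j++
[i=0,j=2] A[i]=23>B[j]=10 take 10 → j++
[i=0,j=3] A[i]=23>B[j]=13 take 13 → j++
[i=0,j=4] A[i]=23>B[j]=16 take 16 → j++
[i=0,j=5] A[i]=23>B[j]=17 take 17 → j++
[i=0,j=6] A[i]=23<=B[j]=29 take 23 → i++
[i=1,j=6] A[i]=24<=B[j]=29 take 24 → i++
[i=2,j=6] A[i]=27<=B[j]=29 take 27 → i++
[i=3,j=6] A[i]=29<=B[j]=29 take 29 → i++

i=4, j=6, merged so far=[3, 7, 10, 13, 16, 17, 23, 24, 27, 29]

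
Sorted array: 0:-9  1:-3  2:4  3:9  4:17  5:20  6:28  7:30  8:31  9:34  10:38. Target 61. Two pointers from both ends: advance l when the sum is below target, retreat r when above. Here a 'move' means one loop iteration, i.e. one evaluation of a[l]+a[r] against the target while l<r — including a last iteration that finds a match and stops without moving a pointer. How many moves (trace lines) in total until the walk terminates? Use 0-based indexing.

[0,10] -9+38=29 <61 → l++
[1,10] -3+38=35 <61 → l++
[2,10] 4+38=42 <61 → l++
[3,10] 9+38=47 <61 → l++
[4,10] 17+38=55 <61 → l++
[5,10] 20+38=58 <61 → l++
[6,10] 28+38=66 >61 → r--
[6,9] 28+34=62 >61 → r--
[6,8] 28+31=59 <61 → l++
[7,8] 30+31=61 → found

10 moves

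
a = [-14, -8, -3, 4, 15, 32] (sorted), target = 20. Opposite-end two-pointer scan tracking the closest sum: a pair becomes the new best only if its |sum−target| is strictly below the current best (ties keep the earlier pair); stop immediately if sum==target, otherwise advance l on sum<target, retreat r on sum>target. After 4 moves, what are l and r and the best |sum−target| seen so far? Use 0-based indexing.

l=3, r=4, best |Δ|=2

[0,5] -14+32=18 d=2 * → l++
[1,5] -8+32=24 d=4 → r--
[1,4] -8+15=7 d=13 → l++
[2,4] -3+15=12 d=8 → l++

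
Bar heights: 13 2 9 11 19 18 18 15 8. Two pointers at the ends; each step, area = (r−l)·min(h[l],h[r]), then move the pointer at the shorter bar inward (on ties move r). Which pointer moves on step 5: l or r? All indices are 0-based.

[0,8] min(13,8)*8=64 best=64 * → r--
[0,7] min(13,15)*7=91 best=91 * → l++
[1,7] min(2,15)*6=12 best=91 → l++
[2,7] min(9,15)*5=45 best=91 → l++
[3,7] min(11,15)*4=44 best=91 → l++

l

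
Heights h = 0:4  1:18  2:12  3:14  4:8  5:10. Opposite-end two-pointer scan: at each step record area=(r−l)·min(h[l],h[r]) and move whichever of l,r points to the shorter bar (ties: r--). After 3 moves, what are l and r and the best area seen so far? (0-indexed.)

l=1, r=3, best area=40

l=0 r=5: min(4,10)*5=20 best=20 *, l++
l=1 r=5: min(18,10)*4=40 best=40 *, r--
l=1 r=4: min(18,8)*3=24 best=40, r--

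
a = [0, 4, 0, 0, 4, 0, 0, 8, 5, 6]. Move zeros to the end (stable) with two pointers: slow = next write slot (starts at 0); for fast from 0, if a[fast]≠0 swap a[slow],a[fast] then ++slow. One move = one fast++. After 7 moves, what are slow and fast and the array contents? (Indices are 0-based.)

slow=2, fast=7, a=[4, 4, 0, 0, 0, 0, 0, 8, 5, 6]

(s=0,f=0) a[fast]=0 → fast++
(s=0,f=1) a[fast]=4≠0 swap→a[0]=4 → slow++,fast++
(s=1,f=2) a[fast]=0 → fast++
(s=1,f=3) a[fast]=0 → fast++
(s=1,f=4) a[fast]=4≠0 swap→a[1]=4 → slow++,fast++
(s=2,f=5) a[fast]=0 → fast++
(s=2,f=6) a[fast]=0 → fast++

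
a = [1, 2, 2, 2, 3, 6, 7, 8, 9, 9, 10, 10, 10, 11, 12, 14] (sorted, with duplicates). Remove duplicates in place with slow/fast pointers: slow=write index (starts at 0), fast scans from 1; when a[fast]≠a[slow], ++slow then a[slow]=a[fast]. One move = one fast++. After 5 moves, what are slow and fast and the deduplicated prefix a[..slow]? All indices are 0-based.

slow=0 fast=1: a[fast]=2≠a[slow]=1 write a[1]=2, slow++,fast++
slow=1 fast=2: a[fast]=2=a[slow] dup, fast++
slow=1 fast=3: a[fast]=2=a[slow] dup, fast++
slow=1 fast=4: a[fast]=3≠a[slow]=2 write a[2]=3, slow++,fast++
slow=2 fast=5: a[fast]=6≠a[slow]=3 write a[3]=6, slow++,fast++

slow=3, fast=6, prefix=[1, 2, 3, 6]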